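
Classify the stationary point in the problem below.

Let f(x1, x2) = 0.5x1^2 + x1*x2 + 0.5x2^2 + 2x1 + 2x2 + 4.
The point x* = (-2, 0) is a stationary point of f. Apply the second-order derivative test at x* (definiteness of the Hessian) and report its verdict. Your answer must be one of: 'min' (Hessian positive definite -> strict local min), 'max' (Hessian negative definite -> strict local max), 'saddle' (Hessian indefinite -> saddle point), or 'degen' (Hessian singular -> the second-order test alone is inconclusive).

Compute the Hessian H = grad^2 f:
  H = [[1, 1], [1, 1]]
Verify stationarity: grad f(x*) = H x* + g = (0, 0).
Eigenvalues of H: 0, 2.
H has a zero eigenvalue (singular; positive semidefinite but not definite), so H is neither positive definite, negative definite, nor indefinite. The second-order test alone is inconclusive -> degen.
(Indeed, f is constant along the null direction of H through x*, so x* is not a strict local extremum.)

degen


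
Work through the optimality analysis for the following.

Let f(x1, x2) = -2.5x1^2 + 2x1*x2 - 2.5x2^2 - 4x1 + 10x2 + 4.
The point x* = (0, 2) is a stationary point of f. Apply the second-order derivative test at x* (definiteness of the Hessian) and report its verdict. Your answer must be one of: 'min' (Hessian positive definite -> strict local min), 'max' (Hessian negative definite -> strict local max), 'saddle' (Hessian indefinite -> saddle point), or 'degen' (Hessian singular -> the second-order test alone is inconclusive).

Compute the Hessian H = grad^2 f:
  H = [[-5, 2], [2, -5]]
Verify stationarity: grad f(x*) = H x* + g = (0, 0).
Eigenvalues of H: -7, -3.
Both eigenvalues < 0, so H is negative definite -> x* is a strict local max.

max


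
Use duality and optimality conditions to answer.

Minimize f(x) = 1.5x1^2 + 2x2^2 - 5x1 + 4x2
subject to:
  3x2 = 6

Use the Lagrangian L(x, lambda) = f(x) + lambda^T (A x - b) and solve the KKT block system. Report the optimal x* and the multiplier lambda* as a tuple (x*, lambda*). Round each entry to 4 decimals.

Form the Lagrangian:
  L(x, lambda) = (1/2) x^T Q x + c^T x + lambda^T (A x - b)
Stationarity (grad_x L = 0): Q x + c + A^T lambda = 0.
Primal feasibility: A x = b.

This gives the KKT block system:
  [ Q   A^T ] [ x     ]   [-c ]
  [ A    0  ] [ lambda ] = [ b ]

Solving the linear system:
  x*      = (1.6667, 2)
  lambda* = (-4)
  f(x*)   = 11.8333

x* = (1.6667, 2), lambda* = (-4)


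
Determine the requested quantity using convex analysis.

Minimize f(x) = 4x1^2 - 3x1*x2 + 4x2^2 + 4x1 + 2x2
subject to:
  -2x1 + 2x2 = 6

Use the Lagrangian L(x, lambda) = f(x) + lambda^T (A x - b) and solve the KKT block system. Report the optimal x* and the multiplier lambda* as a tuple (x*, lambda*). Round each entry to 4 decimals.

Form the Lagrangian:
  L(x, lambda) = (1/2) x^T Q x + c^T x + lambda^T (A x - b)
Stationarity (grad_x L = 0): Q x + c + A^T lambda = 0.
Primal feasibility: A x = b.

This gives the KKT block system:
  [ Q   A^T ] [ x     ]   [-c ]
  [ A    0  ] [ lambda ] = [ b ]

Solving the linear system:
  x*      = (-2.1, 0.9)
  lambda* = (-7.75)
  f(x*)   = 19.95

x* = (-2.1, 0.9), lambda* = (-7.75)


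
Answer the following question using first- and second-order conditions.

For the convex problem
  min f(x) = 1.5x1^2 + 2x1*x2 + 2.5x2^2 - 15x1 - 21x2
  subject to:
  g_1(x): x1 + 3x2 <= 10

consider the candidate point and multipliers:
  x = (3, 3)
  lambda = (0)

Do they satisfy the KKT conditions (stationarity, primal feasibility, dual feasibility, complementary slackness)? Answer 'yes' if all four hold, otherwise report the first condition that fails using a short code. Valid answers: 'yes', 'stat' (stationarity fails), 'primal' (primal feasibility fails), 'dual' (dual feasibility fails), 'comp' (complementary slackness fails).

Gradient of f: grad f(x) = Q x + c = (0, 0)
Constraint values g_i(x) = a_i^T x - b_i:
  g_1((3, 3)) = 2
Stationarity residual: grad f(x) + sum_i lambda_i a_i = (0, 0)
  -> stationarity OK
Primal feasibility (all g_i <= 0): FAILS
Dual feasibility (all lambda_i >= 0): OK
Complementary slackness (lambda_i * g_i(x) = 0 for all i): OK

Verdict: the first failing condition is primal_feasibility -> primal.

primal


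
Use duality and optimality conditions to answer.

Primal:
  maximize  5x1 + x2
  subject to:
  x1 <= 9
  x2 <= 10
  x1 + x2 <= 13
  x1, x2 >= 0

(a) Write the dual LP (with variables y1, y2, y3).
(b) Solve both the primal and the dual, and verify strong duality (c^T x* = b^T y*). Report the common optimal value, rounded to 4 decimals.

The standard primal-dual pair for 'max c^T x s.t. A x <= b, x >= 0' is:
  Dual:  min b^T y  s.t.  A^T y >= c,  y >= 0.

So the dual LP is:
  minimize  9y1 + 10y2 + 13y3
  subject to:
    y1 + y3 >= 5
    y2 + y3 >= 1
    y1, y2, y3 >= 0

Solving the primal: x* = (9, 4).
  primal value c^T x* = 49.
Solving the dual: y* = (4, 0, 1).
  dual value b^T y* = 49.
Strong duality: c^T x* = b^T y*. Confirmed.

49


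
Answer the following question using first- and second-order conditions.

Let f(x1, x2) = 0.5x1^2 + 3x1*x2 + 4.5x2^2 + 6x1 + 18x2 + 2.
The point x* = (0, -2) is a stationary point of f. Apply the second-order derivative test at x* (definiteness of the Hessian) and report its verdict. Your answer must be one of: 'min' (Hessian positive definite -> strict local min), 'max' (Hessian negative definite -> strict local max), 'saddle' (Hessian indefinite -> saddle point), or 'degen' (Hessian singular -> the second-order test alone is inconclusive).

Compute the Hessian H = grad^2 f:
  H = [[1, 3], [3, 9]]
Verify stationarity: grad f(x*) = H x* + g = (0, 0).
Eigenvalues of H: 0, 10.
H has a zero eigenvalue (singular; positive semidefinite but not definite), so H is neither positive definite, negative definite, nor indefinite. The second-order test alone is inconclusive -> degen.
(Indeed, f is constant along the null direction of H through x*, so x* is not a strict local extremum.)

degen


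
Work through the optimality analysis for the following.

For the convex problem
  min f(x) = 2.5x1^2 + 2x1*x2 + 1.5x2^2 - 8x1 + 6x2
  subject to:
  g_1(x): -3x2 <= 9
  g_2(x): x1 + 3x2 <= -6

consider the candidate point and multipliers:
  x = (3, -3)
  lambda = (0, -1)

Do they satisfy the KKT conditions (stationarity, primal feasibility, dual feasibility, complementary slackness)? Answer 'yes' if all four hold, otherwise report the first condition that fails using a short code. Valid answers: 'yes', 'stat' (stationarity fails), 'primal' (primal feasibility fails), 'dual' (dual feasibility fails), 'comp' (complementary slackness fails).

Gradient of f: grad f(x) = Q x + c = (1, 3)
Constraint values g_i(x) = a_i^T x - b_i:
  g_1((3, -3)) = 0
  g_2((3, -3)) = 0
Stationarity residual: grad f(x) + sum_i lambda_i a_i = (0, 0)
  -> stationarity OK
Primal feasibility (all g_i <= 0): OK
Dual feasibility (all lambda_i >= 0): FAILS
Complementary slackness (lambda_i * g_i(x) = 0 for all i): OK

Verdict: the first failing condition is dual_feasibility -> dual.

dual


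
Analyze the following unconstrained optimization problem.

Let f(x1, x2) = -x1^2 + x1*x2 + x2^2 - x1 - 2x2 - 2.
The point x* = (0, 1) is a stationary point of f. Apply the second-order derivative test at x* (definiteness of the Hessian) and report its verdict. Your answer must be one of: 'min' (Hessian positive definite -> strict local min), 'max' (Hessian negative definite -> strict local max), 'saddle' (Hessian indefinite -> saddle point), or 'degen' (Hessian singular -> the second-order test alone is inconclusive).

Compute the Hessian H = grad^2 f:
  H = [[-2, 1], [1, 2]]
Verify stationarity: grad f(x*) = H x* + g = (0, 0).
Eigenvalues of H: -2.2361, 2.2361.
Eigenvalues have mixed signs, so H is indefinite -> x* is a saddle point.

saddle


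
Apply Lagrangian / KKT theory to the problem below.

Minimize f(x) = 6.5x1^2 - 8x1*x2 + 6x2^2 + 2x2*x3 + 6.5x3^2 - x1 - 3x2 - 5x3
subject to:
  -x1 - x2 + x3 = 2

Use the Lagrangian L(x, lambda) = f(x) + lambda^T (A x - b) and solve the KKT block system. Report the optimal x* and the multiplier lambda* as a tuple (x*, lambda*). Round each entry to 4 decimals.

Form the Lagrangian:
  L(x, lambda) = (1/2) x^T Q x + c^T x + lambda^T (A x - b)
Stationarity (grad_x L = 0): Q x + c + A^T lambda = 0.
Primal feasibility: A x = b.

This gives the KKT block system:
  [ Q   A^T ] [ x     ]   [-c ]
  [ A    0  ] [ lambda ] = [ b ]

Solving the linear system:
  x*      = (-0.6043, -0.6128, 0.783)
  lambda* = (-3.9532)
  f(x*)   = 3.217

x* = (-0.6043, -0.6128, 0.783), lambda* = (-3.9532)


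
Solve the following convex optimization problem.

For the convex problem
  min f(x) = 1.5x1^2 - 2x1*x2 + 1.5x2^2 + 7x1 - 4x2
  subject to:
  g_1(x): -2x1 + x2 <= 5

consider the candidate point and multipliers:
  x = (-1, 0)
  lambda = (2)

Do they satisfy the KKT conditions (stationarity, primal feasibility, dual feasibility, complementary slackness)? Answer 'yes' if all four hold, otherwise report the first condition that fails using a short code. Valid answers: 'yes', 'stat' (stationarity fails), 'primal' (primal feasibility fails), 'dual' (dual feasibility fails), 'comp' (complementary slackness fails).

Gradient of f: grad f(x) = Q x + c = (4, -2)
Constraint values g_i(x) = a_i^T x - b_i:
  g_1((-1, 0)) = -3
Stationarity residual: grad f(x) + sum_i lambda_i a_i = (0, 0)
  -> stationarity OK
Primal feasibility (all g_i <= 0): OK
Dual feasibility (all lambda_i >= 0): OK
Complementary slackness (lambda_i * g_i(x) = 0 for all i): FAILS

Verdict: the first failing condition is complementary_slackness -> comp.

comp


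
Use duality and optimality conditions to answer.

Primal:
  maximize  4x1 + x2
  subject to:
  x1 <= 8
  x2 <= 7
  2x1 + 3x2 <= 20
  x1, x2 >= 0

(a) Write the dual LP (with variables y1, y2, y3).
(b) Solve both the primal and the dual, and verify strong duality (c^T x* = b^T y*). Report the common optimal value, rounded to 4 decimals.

The standard primal-dual pair for 'max c^T x s.t. A x <= b, x >= 0' is:
  Dual:  min b^T y  s.t.  A^T y >= c,  y >= 0.

So the dual LP is:
  minimize  8y1 + 7y2 + 20y3
  subject to:
    y1 + 2y3 >= 4
    y2 + 3y3 >= 1
    y1, y2, y3 >= 0

Solving the primal: x* = (8, 1.3333).
  primal value c^T x* = 33.3333.
Solving the dual: y* = (3.3333, 0, 0.3333).
  dual value b^T y* = 33.3333.
Strong duality: c^T x* = b^T y*. Confirmed.

33.3333


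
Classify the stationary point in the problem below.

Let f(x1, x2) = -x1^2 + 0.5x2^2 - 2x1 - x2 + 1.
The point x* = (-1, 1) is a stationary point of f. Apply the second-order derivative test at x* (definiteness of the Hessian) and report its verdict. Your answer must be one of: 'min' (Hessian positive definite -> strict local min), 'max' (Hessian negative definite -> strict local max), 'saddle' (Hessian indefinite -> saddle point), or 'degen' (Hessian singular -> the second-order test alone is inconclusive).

Compute the Hessian H = grad^2 f:
  H = [[-2, 0], [0, 1]]
Verify stationarity: grad f(x*) = H x* + g = (0, 0).
Eigenvalues of H: -2, 1.
Eigenvalues have mixed signs, so H is indefinite -> x* is a saddle point.

saddle


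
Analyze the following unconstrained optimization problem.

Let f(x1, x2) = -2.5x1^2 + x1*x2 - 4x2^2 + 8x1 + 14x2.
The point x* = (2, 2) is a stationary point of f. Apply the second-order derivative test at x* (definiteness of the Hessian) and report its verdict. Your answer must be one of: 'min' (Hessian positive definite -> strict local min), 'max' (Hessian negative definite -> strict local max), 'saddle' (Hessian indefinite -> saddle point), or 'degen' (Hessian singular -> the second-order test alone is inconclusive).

Compute the Hessian H = grad^2 f:
  H = [[-5, 1], [1, -8]]
Verify stationarity: grad f(x*) = H x* + g = (0, 0).
Eigenvalues of H: -8.3028, -4.6972.
Both eigenvalues < 0, so H is negative definite -> x* is a strict local max.

max


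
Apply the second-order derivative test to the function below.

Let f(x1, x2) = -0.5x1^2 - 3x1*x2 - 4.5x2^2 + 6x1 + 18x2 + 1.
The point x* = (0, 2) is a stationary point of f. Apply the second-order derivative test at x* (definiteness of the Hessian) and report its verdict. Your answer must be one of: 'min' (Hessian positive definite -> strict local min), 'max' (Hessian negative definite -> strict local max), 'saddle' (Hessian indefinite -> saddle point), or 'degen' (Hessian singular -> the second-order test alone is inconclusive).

Compute the Hessian H = grad^2 f:
  H = [[-1, -3], [-3, -9]]
Verify stationarity: grad f(x*) = H x* + g = (0, 0).
Eigenvalues of H: -10, 0.
H has a zero eigenvalue (singular; negative semidefinite but not definite), so H is neither positive definite, negative definite, nor indefinite. The second-order test alone is inconclusive -> degen.
(Indeed, f is constant along the null direction of H through x*, so x* is not a strict local extremum.)

degen


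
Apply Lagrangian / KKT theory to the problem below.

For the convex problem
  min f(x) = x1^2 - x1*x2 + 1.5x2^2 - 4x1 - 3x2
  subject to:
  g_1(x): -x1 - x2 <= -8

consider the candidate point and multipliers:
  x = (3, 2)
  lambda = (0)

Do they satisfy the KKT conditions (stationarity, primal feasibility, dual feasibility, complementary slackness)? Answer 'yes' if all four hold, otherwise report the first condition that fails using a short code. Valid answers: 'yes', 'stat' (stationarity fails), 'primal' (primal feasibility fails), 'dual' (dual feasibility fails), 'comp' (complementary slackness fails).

Gradient of f: grad f(x) = Q x + c = (0, 0)
Constraint values g_i(x) = a_i^T x - b_i:
  g_1((3, 2)) = 3
Stationarity residual: grad f(x) + sum_i lambda_i a_i = (0, 0)
  -> stationarity OK
Primal feasibility (all g_i <= 0): FAILS
Dual feasibility (all lambda_i >= 0): OK
Complementary slackness (lambda_i * g_i(x) = 0 for all i): OK

Verdict: the first failing condition is primal_feasibility -> primal.

primal


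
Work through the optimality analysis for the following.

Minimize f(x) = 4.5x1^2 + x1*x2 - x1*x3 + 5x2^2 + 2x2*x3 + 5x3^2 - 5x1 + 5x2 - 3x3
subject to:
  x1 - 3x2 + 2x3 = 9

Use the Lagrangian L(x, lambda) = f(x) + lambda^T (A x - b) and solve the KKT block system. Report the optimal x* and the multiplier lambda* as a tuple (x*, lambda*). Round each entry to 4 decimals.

Form the Lagrangian:
  L(x, lambda) = (1/2) x^T Q x + c^T x + lambda^T (A x - b)
Stationarity (grad_x L = 0): Q x + c + A^T lambda = 0.
Primal feasibility: A x = b.

This gives the KKT block system:
  [ Q   A^T ] [ x     ]   [-c ]
  [ A    0  ] [ lambda ] = [ b ]

Solving the linear system:
  x*      = (1.2024, -1.7189, 1.3204)
  lambda* = (-2.782)
  f(x*)   = 3.2352

x* = (1.2024, -1.7189, 1.3204), lambda* = (-2.782)


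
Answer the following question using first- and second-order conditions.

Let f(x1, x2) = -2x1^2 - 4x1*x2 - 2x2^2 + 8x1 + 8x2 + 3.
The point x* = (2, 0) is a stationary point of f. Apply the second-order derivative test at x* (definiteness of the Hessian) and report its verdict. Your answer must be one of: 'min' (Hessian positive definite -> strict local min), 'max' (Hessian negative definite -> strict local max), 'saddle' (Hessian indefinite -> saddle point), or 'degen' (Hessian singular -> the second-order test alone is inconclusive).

Compute the Hessian H = grad^2 f:
  H = [[-4, -4], [-4, -4]]
Verify stationarity: grad f(x*) = H x* + g = (0, 0).
Eigenvalues of H: -8, 0.
H has a zero eigenvalue (singular; negative semidefinite but not definite), so H is neither positive definite, negative definite, nor indefinite. The second-order test alone is inconclusive -> degen.
(Indeed, f is constant along the null direction of H through x*, so x* is not a strict local extremum.)

degen


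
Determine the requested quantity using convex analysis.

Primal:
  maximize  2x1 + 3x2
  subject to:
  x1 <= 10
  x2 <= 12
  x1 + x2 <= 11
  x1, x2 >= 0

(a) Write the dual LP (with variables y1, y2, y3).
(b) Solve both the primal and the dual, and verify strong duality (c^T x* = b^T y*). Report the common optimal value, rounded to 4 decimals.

The standard primal-dual pair for 'max c^T x s.t. A x <= b, x >= 0' is:
  Dual:  min b^T y  s.t.  A^T y >= c,  y >= 0.

So the dual LP is:
  minimize  10y1 + 12y2 + 11y3
  subject to:
    y1 + y3 >= 2
    y2 + y3 >= 3
    y1, y2, y3 >= 0

Solving the primal: x* = (0, 11).
  primal value c^T x* = 33.
Solving the dual: y* = (0, 0, 3).
  dual value b^T y* = 33.
Strong duality: c^T x* = b^T y*. Confirmed.

33


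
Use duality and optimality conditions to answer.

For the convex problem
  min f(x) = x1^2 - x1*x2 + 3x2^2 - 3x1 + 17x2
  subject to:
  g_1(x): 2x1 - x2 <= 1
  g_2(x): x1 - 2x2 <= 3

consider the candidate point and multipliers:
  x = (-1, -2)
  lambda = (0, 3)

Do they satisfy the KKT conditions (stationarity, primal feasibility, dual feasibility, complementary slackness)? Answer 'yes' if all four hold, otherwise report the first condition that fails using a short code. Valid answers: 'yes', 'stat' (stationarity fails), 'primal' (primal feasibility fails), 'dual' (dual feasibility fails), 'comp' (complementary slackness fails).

Gradient of f: grad f(x) = Q x + c = (-3, 6)
Constraint values g_i(x) = a_i^T x - b_i:
  g_1((-1, -2)) = -1
  g_2((-1, -2)) = 0
Stationarity residual: grad f(x) + sum_i lambda_i a_i = (0, 0)
  -> stationarity OK
Primal feasibility (all g_i <= 0): OK
Dual feasibility (all lambda_i >= 0): OK
Complementary slackness (lambda_i * g_i(x) = 0 for all i): OK

Verdict: yes, KKT holds.

yes


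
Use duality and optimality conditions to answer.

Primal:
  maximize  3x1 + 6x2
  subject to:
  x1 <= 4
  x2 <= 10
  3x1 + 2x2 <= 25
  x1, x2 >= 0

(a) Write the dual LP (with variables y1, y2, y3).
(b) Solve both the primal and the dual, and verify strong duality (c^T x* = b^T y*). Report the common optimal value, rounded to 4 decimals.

The standard primal-dual pair for 'max c^T x s.t. A x <= b, x >= 0' is:
  Dual:  min b^T y  s.t.  A^T y >= c,  y >= 0.

So the dual LP is:
  minimize  4y1 + 10y2 + 25y3
  subject to:
    y1 + 3y3 >= 3
    y2 + 2y3 >= 6
    y1, y2, y3 >= 0

Solving the primal: x* = (1.6667, 10).
  primal value c^T x* = 65.
Solving the dual: y* = (0, 4, 1).
  dual value b^T y* = 65.
Strong duality: c^T x* = b^T y*. Confirmed.

65


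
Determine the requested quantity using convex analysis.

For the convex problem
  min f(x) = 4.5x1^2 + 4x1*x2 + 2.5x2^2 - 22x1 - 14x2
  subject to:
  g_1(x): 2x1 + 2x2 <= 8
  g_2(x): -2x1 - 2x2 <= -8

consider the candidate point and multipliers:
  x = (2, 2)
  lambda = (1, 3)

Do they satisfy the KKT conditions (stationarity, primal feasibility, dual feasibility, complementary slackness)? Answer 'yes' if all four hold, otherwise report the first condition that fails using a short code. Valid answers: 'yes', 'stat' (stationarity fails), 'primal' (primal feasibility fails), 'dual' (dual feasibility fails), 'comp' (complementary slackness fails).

Gradient of f: grad f(x) = Q x + c = (4, 4)
Constraint values g_i(x) = a_i^T x - b_i:
  g_1((2, 2)) = 0
  g_2((2, 2)) = 0
Stationarity residual: grad f(x) + sum_i lambda_i a_i = (0, 0)
  -> stationarity OK
Primal feasibility (all g_i <= 0): OK
Dual feasibility (all lambda_i >= 0): OK
Complementary slackness (lambda_i * g_i(x) = 0 for all i): OK

Verdict: yes, KKT holds.

yes


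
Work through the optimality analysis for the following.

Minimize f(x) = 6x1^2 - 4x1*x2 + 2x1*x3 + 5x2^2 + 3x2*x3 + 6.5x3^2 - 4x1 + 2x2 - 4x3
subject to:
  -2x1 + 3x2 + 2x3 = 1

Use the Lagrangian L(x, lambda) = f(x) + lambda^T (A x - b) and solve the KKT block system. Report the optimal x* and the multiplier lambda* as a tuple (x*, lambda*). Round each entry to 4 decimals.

Form the Lagrangian:
  L(x, lambda) = (1/2) x^T Q x + c^T x + lambda^T (A x - b)
Stationarity (grad_x L = 0): Q x + c + A^T lambda = 0.
Primal feasibility: A x = b.

This gives the KKT block system:
  [ Q   A^T ] [ x     ]   [-c ]
  [ A    0  ] [ lambda ] = [ b ]

Solving the linear system:
  x*      = (0.0646, 0.0585, 0.4769)
  lambda* = (-1.2523)
  f(x*)   = -0.3985

x* = (0.0646, 0.0585, 0.4769), lambda* = (-1.2523)


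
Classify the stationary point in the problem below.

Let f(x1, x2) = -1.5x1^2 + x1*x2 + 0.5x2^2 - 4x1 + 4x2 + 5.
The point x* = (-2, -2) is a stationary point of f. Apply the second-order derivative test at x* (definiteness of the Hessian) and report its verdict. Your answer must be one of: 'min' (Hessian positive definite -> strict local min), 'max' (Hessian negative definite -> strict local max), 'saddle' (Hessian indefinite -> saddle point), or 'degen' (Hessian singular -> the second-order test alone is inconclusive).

Compute the Hessian H = grad^2 f:
  H = [[-3, 1], [1, 1]]
Verify stationarity: grad f(x*) = H x* + g = (0, 0).
Eigenvalues of H: -3.2361, 1.2361.
Eigenvalues have mixed signs, so H is indefinite -> x* is a saddle point.

saddle


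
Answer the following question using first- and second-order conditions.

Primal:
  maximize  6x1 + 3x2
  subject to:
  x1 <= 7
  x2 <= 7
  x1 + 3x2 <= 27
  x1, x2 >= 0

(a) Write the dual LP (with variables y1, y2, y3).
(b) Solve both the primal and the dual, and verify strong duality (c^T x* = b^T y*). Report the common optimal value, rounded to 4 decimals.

The standard primal-dual pair for 'max c^T x s.t. A x <= b, x >= 0' is:
  Dual:  min b^T y  s.t.  A^T y >= c,  y >= 0.

So the dual LP is:
  minimize  7y1 + 7y2 + 27y3
  subject to:
    y1 + y3 >= 6
    y2 + 3y3 >= 3
    y1, y2, y3 >= 0

Solving the primal: x* = (7, 6.6667).
  primal value c^T x* = 62.
Solving the dual: y* = (5, 0, 1).
  dual value b^T y* = 62.
Strong duality: c^T x* = b^T y*. Confirmed.

62


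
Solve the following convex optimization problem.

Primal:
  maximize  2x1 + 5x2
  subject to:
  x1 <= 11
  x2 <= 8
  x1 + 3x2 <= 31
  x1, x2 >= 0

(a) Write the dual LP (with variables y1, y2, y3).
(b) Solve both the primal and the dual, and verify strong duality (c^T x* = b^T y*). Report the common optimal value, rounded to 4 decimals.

The standard primal-dual pair for 'max c^T x s.t. A x <= b, x >= 0' is:
  Dual:  min b^T y  s.t.  A^T y >= c,  y >= 0.

So the dual LP is:
  minimize  11y1 + 8y2 + 31y3
  subject to:
    y1 + y3 >= 2
    y2 + 3y3 >= 5
    y1, y2, y3 >= 0

Solving the primal: x* = (11, 6.6667).
  primal value c^T x* = 55.3333.
Solving the dual: y* = (0.3333, 0, 1.6667).
  dual value b^T y* = 55.3333.
Strong duality: c^T x* = b^T y*. Confirmed.

55.3333


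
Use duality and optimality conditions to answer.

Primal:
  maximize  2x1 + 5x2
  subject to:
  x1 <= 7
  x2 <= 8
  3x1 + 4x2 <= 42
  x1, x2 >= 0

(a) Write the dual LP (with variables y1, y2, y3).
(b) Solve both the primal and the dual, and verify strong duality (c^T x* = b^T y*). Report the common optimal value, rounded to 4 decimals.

The standard primal-dual pair for 'max c^T x s.t. A x <= b, x >= 0' is:
  Dual:  min b^T y  s.t.  A^T y >= c,  y >= 0.

So the dual LP is:
  minimize  7y1 + 8y2 + 42y3
  subject to:
    y1 + 3y3 >= 2
    y2 + 4y3 >= 5
    y1, y2, y3 >= 0

Solving the primal: x* = (3.3333, 8).
  primal value c^T x* = 46.6667.
Solving the dual: y* = (0, 2.3333, 0.6667).
  dual value b^T y* = 46.6667.
Strong duality: c^T x* = b^T y*. Confirmed.

46.6667


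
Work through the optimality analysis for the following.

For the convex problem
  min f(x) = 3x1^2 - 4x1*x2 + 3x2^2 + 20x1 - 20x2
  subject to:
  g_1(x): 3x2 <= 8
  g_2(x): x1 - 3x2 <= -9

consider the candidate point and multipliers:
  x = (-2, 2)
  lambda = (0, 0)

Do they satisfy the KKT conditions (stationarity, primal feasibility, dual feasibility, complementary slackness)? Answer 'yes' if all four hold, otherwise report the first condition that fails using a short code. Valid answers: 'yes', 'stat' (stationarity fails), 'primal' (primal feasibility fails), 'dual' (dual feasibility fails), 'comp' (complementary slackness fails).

Gradient of f: grad f(x) = Q x + c = (0, 0)
Constraint values g_i(x) = a_i^T x - b_i:
  g_1((-2, 2)) = -2
  g_2((-2, 2)) = 1
Stationarity residual: grad f(x) + sum_i lambda_i a_i = (0, 0)
  -> stationarity OK
Primal feasibility (all g_i <= 0): FAILS
Dual feasibility (all lambda_i >= 0): OK
Complementary slackness (lambda_i * g_i(x) = 0 for all i): OK

Verdict: the first failing condition is primal_feasibility -> primal.

primal


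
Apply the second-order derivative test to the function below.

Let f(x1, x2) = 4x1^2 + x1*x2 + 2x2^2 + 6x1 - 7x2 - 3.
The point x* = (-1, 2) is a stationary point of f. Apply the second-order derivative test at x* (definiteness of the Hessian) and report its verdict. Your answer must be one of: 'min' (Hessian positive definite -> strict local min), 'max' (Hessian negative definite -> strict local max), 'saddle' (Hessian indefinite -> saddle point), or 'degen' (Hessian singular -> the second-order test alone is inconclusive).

Compute the Hessian H = grad^2 f:
  H = [[8, 1], [1, 4]]
Verify stationarity: grad f(x*) = H x* + g = (0, 0).
Eigenvalues of H: 3.7639, 8.2361.
Both eigenvalues > 0, so H is positive definite -> x* is a strict local min.

min


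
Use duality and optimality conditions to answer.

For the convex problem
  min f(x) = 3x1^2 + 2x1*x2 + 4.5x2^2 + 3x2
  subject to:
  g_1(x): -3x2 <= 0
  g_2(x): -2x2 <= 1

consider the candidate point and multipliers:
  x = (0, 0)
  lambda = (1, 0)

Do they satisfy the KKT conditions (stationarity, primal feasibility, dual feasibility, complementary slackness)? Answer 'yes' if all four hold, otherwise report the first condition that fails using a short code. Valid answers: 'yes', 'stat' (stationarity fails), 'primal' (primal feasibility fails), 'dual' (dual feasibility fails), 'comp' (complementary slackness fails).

Gradient of f: grad f(x) = Q x + c = (0, 3)
Constraint values g_i(x) = a_i^T x - b_i:
  g_1((0, 0)) = 0
  g_2((0, 0)) = -1
Stationarity residual: grad f(x) + sum_i lambda_i a_i = (0, 0)
  -> stationarity OK
Primal feasibility (all g_i <= 0): OK
Dual feasibility (all lambda_i >= 0): OK
Complementary slackness (lambda_i * g_i(x) = 0 for all i): OK

Verdict: yes, KKT holds.

yes


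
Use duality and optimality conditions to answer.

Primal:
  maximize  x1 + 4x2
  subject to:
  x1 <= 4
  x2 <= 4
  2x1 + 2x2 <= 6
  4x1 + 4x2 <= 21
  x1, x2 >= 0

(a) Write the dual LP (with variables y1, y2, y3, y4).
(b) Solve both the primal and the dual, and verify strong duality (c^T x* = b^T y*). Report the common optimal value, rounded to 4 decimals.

The standard primal-dual pair for 'max c^T x s.t. A x <= b, x >= 0' is:
  Dual:  min b^T y  s.t.  A^T y >= c,  y >= 0.

So the dual LP is:
  minimize  4y1 + 4y2 + 6y3 + 21y4
  subject to:
    y1 + 2y3 + 4y4 >= 1
    y2 + 2y3 + 4y4 >= 4
    y1, y2, y3, y4 >= 0

Solving the primal: x* = (0, 3).
  primal value c^T x* = 12.
Solving the dual: y* = (0, 0, 2, 0).
  dual value b^T y* = 12.
Strong duality: c^T x* = b^T y*. Confirmed.

12


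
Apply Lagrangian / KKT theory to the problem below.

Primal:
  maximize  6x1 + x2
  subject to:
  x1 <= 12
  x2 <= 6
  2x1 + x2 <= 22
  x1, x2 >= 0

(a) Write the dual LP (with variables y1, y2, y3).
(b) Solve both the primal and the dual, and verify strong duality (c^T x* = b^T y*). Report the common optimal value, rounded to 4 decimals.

The standard primal-dual pair for 'max c^T x s.t. A x <= b, x >= 0' is:
  Dual:  min b^T y  s.t.  A^T y >= c,  y >= 0.

So the dual LP is:
  minimize  12y1 + 6y2 + 22y3
  subject to:
    y1 + 2y3 >= 6
    y2 + y3 >= 1
    y1, y2, y3 >= 0

Solving the primal: x* = (11, 0).
  primal value c^T x* = 66.
Solving the dual: y* = (0, 0, 3).
  dual value b^T y* = 66.
Strong duality: c^T x* = b^T y*. Confirmed.

66


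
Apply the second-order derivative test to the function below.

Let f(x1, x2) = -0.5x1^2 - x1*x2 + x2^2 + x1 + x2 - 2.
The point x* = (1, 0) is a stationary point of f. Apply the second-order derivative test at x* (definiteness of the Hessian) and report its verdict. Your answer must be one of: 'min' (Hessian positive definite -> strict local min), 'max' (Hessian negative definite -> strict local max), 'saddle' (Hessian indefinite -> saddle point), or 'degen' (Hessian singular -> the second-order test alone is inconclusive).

Compute the Hessian H = grad^2 f:
  H = [[-1, -1], [-1, 2]]
Verify stationarity: grad f(x*) = H x* + g = (0, 0).
Eigenvalues of H: -1.3028, 2.3028.
Eigenvalues have mixed signs, so H is indefinite -> x* is a saddle point.

saddle


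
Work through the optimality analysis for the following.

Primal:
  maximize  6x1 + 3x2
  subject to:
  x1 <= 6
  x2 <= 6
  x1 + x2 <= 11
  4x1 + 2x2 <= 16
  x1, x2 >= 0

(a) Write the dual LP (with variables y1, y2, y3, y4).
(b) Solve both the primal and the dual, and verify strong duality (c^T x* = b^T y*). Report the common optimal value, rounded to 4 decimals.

The standard primal-dual pair for 'max c^T x s.t. A x <= b, x >= 0' is:
  Dual:  min b^T y  s.t.  A^T y >= c,  y >= 0.

So the dual LP is:
  minimize  6y1 + 6y2 + 11y3 + 16y4
  subject to:
    y1 + y3 + 4y4 >= 6
    y2 + y3 + 2y4 >= 3
    y1, y2, y3, y4 >= 0

Solving the primal: x* = (4, 0).
  primal value c^T x* = 24.
Solving the dual: y* = (0, 0, 0, 1.5).
  dual value b^T y* = 24.
Strong duality: c^T x* = b^T y*. Confirmed.

24


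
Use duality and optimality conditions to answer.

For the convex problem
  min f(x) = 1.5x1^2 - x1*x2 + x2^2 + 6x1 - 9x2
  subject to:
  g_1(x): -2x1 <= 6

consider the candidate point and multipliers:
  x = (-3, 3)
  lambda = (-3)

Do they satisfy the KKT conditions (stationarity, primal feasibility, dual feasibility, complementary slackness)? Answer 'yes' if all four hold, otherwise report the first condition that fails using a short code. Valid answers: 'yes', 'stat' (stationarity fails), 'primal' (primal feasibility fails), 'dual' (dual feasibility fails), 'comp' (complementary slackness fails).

Gradient of f: grad f(x) = Q x + c = (-6, 0)
Constraint values g_i(x) = a_i^T x - b_i:
  g_1((-3, 3)) = 0
Stationarity residual: grad f(x) + sum_i lambda_i a_i = (0, 0)
  -> stationarity OK
Primal feasibility (all g_i <= 0): OK
Dual feasibility (all lambda_i >= 0): FAILS
Complementary slackness (lambda_i * g_i(x) = 0 for all i): OK

Verdict: the first failing condition is dual_feasibility -> dual.

dual


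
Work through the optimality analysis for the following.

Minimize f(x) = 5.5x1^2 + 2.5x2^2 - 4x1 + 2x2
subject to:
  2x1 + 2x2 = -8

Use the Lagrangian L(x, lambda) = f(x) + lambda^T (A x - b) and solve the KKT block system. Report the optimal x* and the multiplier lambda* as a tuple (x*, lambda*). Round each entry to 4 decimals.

Form the Lagrangian:
  L(x, lambda) = (1/2) x^T Q x + c^T x + lambda^T (A x - b)
Stationarity (grad_x L = 0): Q x + c + A^T lambda = 0.
Primal feasibility: A x = b.

This gives the KKT block system:
  [ Q   A^T ] [ x     ]   [-c ]
  [ A    0  ] [ lambda ] = [ b ]

Solving the linear system:
  x*      = (-0.875, -3.125)
  lambda* = (6.8125)
  f(x*)   = 25.875

x* = (-0.875, -3.125), lambda* = (6.8125)


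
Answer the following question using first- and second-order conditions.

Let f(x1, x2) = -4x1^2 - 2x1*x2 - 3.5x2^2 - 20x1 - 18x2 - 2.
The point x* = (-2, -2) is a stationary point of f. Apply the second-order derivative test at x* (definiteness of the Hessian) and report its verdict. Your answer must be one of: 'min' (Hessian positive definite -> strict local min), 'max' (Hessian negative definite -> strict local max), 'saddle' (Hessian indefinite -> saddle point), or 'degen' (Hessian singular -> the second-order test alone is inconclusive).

Compute the Hessian H = grad^2 f:
  H = [[-8, -2], [-2, -7]]
Verify stationarity: grad f(x*) = H x* + g = (0, 0).
Eigenvalues of H: -9.5616, -5.4384.
Both eigenvalues < 0, so H is negative definite -> x* is a strict local max.

max


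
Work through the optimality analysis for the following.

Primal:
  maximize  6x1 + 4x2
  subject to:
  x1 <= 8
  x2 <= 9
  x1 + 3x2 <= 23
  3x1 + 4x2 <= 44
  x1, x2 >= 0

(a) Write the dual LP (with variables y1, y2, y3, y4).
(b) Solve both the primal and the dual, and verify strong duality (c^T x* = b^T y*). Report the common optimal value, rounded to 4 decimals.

The standard primal-dual pair for 'max c^T x s.t. A x <= b, x >= 0' is:
  Dual:  min b^T y  s.t.  A^T y >= c,  y >= 0.

So the dual LP is:
  minimize  8y1 + 9y2 + 23y3 + 44y4
  subject to:
    y1 + y3 + 3y4 >= 6
    y2 + 3y3 + 4y4 >= 4
    y1, y2, y3, y4 >= 0

Solving the primal: x* = (8, 5).
  primal value c^T x* = 68.
Solving the dual: y* = (4.6667, 0, 1.3333, 0).
  dual value b^T y* = 68.
Strong duality: c^T x* = b^T y*. Confirmed.

68


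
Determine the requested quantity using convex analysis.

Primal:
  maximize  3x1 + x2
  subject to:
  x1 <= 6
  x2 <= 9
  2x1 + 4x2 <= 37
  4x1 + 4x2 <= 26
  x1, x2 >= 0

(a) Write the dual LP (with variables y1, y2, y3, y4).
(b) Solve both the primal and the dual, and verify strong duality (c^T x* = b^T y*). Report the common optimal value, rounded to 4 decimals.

The standard primal-dual pair for 'max c^T x s.t. A x <= b, x >= 0' is:
  Dual:  min b^T y  s.t.  A^T y >= c,  y >= 0.

So the dual LP is:
  minimize  6y1 + 9y2 + 37y3 + 26y4
  subject to:
    y1 + 2y3 + 4y4 >= 3
    y2 + 4y3 + 4y4 >= 1
    y1, y2, y3, y4 >= 0

Solving the primal: x* = (6, 0.5).
  primal value c^T x* = 18.5.
Solving the dual: y* = (2, 0, 0, 0.25).
  dual value b^T y* = 18.5.
Strong duality: c^T x* = b^T y*. Confirmed.

18.5


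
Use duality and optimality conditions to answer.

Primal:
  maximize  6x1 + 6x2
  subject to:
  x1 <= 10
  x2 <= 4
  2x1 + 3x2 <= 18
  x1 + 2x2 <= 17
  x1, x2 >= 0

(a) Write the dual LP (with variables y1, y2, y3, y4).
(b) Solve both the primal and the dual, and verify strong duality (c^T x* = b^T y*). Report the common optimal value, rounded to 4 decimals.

The standard primal-dual pair for 'max c^T x s.t. A x <= b, x >= 0' is:
  Dual:  min b^T y  s.t.  A^T y >= c,  y >= 0.

So the dual LP is:
  minimize  10y1 + 4y2 + 18y3 + 17y4
  subject to:
    y1 + 2y3 + y4 >= 6
    y2 + 3y3 + 2y4 >= 6
    y1, y2, y3, y4 >= 0

Solving the primal: x* = (9, 0).
  primal value c^T x* = 54.
Solving the dual: y* = (0, 0, 3, 0).
  dual value b^T y* = 54.
Strong duality: c^T x* = b^T y*. Confirmed.

54


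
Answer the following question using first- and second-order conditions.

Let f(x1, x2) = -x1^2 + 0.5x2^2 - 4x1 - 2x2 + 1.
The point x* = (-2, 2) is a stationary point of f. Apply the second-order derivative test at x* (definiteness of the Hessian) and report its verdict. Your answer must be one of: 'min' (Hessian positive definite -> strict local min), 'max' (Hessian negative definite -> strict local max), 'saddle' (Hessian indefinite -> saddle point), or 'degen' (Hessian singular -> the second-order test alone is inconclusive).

Compute the Hessian H = grad^2 f:
  H = [[-2, 0], [0, 1]]
Verify stationarity: grad f(x*) = H x* + g = (0, 0).
Eigenvalues of H: -2, 1.
Eigenvalues have mixed signs, so H is indefinite -> x* is a saddle point.

saddle


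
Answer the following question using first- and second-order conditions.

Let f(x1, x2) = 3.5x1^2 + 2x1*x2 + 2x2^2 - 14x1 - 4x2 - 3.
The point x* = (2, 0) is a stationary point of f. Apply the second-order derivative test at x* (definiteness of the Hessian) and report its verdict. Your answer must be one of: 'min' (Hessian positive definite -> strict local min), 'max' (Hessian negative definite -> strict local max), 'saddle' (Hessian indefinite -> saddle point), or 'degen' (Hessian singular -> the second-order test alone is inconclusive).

Compute the Hessian H = grad^2 f:
  H = [[7, 2], [2, 4]]
Verify stationarity: grad f(x*) = H x* + g = (0, 0).
Eigenvalues of H: 3, 8.
Both eigenvalues > 0, so H is positive definite -> x* is a strict local min.

min


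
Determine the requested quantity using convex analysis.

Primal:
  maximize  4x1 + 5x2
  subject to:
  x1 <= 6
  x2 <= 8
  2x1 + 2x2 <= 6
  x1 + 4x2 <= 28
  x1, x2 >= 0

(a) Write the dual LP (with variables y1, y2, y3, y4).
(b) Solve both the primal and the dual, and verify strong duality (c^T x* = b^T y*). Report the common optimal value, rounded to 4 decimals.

The standard primal-dual pair for 'max c^T x s.t. A x <= b, x >= 0' is:
  Dual:  min b^T y  s.t.  A^T y >= c,  y >= 0.

So the dual LP is:
  minimize  6y1 + 8y2 + 6y3 + 28y4
  subject to:
    y1 + 2y3 + y4 >= 4
    y2 + 2y3 + 4y4 >= 5
    y1, y2, y3, y4 >= 0

Solving the primal: x* = (0, 3).
  primal value c^T x* = 15.
Solving the dual: y* = (0, 0, 2.5, 0).
  dual value b^T y* = 15.
Strong duality: c^T x* = b^T y*. Confirmed.

15


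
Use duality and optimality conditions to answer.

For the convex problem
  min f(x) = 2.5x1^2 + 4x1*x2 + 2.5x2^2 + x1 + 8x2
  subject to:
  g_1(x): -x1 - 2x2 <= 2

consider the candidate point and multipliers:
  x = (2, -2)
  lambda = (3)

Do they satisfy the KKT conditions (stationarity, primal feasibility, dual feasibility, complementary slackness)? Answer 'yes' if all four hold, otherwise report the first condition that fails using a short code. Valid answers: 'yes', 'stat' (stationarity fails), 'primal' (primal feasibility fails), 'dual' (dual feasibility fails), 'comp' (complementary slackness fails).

Gradient of f: grad f(x) = Q x + c = (3, 6)
Constraint values g_i(x) = a_i^T x - b_i:
  g_1((2, -2)) = 0
Stationarity residual: grad f(x) + sum_i lambda_i a_i = (0, 0)
  -> stationarity OK
Primal feasibility (all g_i <= 0): OK
Dual feasibility (all lambda_i >= 0): OK
Complementary slackness (lambda_i * g_i(x) = 0 for all i): OK

Verdict: yes, KKT holds.

yes


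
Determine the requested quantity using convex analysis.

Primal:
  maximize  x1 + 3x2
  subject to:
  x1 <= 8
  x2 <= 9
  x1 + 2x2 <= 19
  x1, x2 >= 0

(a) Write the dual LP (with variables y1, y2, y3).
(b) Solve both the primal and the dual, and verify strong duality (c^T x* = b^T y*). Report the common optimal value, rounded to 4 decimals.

The standard primal-dual pair for 'max c^T x s.t. A x <= b, x >= 0' is:
  Dual:  min b^T y  s.t.  A^T y >= c,  y >= 0.

So the dual LP is:
  minimize  8y1 + 9y2 + 19y3
  subject to:
    y1 + y3 >= 1
    y2 + 2y3 >= 3
    y1, y2, y3 >= 0

Solving the primal: x* = (1, 9).
  primal value c^T x* = 28.
Solving the dual: y* = (0, 1, 1).
  dual value b^T y* = 28.
Strong duality: c^T x* = b^T y*. Confirmed.

28


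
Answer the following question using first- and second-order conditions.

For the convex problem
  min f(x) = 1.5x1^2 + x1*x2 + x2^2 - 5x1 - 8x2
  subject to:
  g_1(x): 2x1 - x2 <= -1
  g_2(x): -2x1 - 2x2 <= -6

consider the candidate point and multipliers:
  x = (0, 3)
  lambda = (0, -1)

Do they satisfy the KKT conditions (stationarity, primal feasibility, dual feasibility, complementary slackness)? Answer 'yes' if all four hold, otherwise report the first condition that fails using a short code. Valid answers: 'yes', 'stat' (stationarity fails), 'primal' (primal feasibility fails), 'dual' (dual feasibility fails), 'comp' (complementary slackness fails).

Gradient of f: grad f(x) = Q x + c = (-2, -2)
Constraint values g_i(x) = a_i^T x - b_i:
  g_1((0, 3)) = -2
  g_2((0, 3)) = 0
Stationarity residual: grad f(x) + sum_i lambda_i a_i = (0, 0)
  -> stationarity OK
Primal feasibility (all g_i <= 0): OK
Dual feasibility (all lambda_i >= 0): FAILS
Complementary slackness (lambda_i * g_i(x) = 0 for all i): OK

Verdict: the first failing condition is dual_feasibility -> dual.

dual


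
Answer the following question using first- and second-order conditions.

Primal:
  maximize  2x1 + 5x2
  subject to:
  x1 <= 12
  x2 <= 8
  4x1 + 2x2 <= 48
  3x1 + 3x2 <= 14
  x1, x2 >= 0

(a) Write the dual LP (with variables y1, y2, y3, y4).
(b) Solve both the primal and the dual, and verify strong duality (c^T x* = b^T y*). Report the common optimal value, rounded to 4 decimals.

The standard primal-dual pair for 'max c^T x s.t. A x <= b, x >= 0' is:
  Dual:  min b^T y  s.t.  A^T y >= c,  y >= 0.

So the dual LP is:
  minimize  12y1 + 8y2 + 48y3 + 14y4
  subject to:
    y1 + 4y3 + 3y4 >= 2
    y2 + 2y3 + 3y4 >= 5
    y1, y2, y3, y4 >= 0

Solving the primal: x* = (0, 4.6667).
  primal value c^T x* = 23.3333.
Solving the dual: y* = (0, 0, 0, 1.6667).
  dual value b^T y* = 23.3333.
Strong duality: c^T x* = b^T y*. Confirmed.

23.3333


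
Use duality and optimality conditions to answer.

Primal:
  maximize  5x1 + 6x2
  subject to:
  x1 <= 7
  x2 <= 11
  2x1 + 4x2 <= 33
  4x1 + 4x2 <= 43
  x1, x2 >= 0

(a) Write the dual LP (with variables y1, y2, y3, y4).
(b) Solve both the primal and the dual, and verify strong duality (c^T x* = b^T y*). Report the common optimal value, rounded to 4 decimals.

The standard primal-dual pair for 'max c^T x s.t. A x <= b, x >= 0' is:
  Dual:  min b^T y  s.t.  A^T y >= c,  y >= 0.

So the dual LP is:
  minimize  7y1 + 11y2 + 33y3 + 43y4
  subject to:
    y1 + 2y3 + 4y4 >= 5
    y2 + 4y3 + 4y4 >= 6
    y1, y2, y3, y4 >= 0

Solving the primal: x* = (5, 5.75).
  primal value c^T x* = 59.5.
Solving the dual: y* = (0, 0, 0.5, 1).
  dual value b^T y* = 59.5.
Strong duality: c^T x* = b^T y*. Confirmed.

59.5
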